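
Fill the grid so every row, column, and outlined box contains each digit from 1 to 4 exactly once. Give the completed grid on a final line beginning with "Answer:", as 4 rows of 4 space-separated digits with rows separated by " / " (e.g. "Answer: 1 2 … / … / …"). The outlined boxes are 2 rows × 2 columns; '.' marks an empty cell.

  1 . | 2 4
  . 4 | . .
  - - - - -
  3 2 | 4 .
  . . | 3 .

Step 1. [r3c4∈{1}] only 1 remains possible at r3c4, so r3c4=1.
Step 2. [r4c2∈{1}] r4c2 has the single candidate 1 ⇒ r4c2=1.
Step 3. [r2c4∈{3}] only 3 remains possible at r2c4 ⇒ r2c4=3.
Step 4. [r1c2∈{3}] r1c2's peers cover all but 3. So r1c2=3.
Step 5. [r2c1∈{2}] r2c1 is down to just 2 ⇒ r2c1=2.
Step 6. [r4c1∈{4}] r4c1 has the single candidate 4. So r4c1=4.
Step 7. [r4c4∈{2}] r4c4 is down to just 2, so r4c4=2.
Step 8. [r2c3∈{1}] nothing but 1 survives at r2c3, so r2c3=1.

Answer: 1 3 2 4 / 2 4 1 3 / 3 2 4 1 / 4 1 3 2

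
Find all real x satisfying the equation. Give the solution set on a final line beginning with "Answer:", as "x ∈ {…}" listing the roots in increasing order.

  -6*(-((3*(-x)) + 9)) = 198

Step 1. [-6*(-((3*(-x)) + 9)) = 198] -6·(inner) — divide through by -6. So div: -((3*(-x)) + 9) = -33.
Step 2. [-((3*(-x)) + 9) = -33] flip signs both sides. So neg: (3*(-x)) + 9 = 33.
Step 3. [(3*(-x)) + 9 = 33] peel the +9: subtract 9 from each side. So sub: 3*(-x) = 24.
Step 4. [3*(-x) = 24] LHS = 3·(…); ÷3 both sides. So div: -x = 8.
Step 5. [-x = 8] leading − — multiply by −1, so neg: x = -8.

Answer: x ∈ {-8}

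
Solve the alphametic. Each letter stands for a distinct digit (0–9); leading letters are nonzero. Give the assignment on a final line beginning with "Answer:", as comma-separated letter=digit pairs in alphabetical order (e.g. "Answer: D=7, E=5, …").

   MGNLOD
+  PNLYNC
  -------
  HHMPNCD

Step 1. [col 1: D + C ≡ D (mod 10)] column 1: given nothing yet, carry-in 0, and all letters distinct, none taken yet, D+C≡D (mod 10) forces C=0, so C=0.
Step 2. [H] adding two 6-digit numbers gives at most 6+1 digits, and here it does — H is that final carry and must be 1. So H=1.
Step 3. [col 1: D + C ≡ D (mod 10)] no forcing yet in column 1 (carry-in 0); D=6 is free and consistent — try it ⇒ D=6.
Step 4. [col 2: O + N ≡ C (mod 10)] no forcing yet in column 2 (carry-in 0); N=3 is free and consistent — try it ⇒ N=3.
Step 5. [col 2: O + N ≡ C (mod 10)] in column 2 we have O+N≡C with carry-in 0; given N=3, C=0 and digits 0,1,3,6 already taken and all letters distinct, that pins O to 7, so O=7.
Step 6. [col 3: L + Y ≡ N (mod 10)] several values work for L in column 3 (L + Y ≡ N (mod 10), carry-in 1); try L=8, so L=8.
Step 7. [col 3: L + Y ≡ N (mod 10)] from column 3 (L=8, N=3, carry-in 1, digits 0,1,3,6,7,8 already taken and all letters distinct): Y must equal 4. So Y=4.
Step 8. [col 4: N + L ≡ P (mod 10)] in column 4 we have N+L≡P with carry-in 1; given N=3, L=8 and digits 0,1,3,4,6,7,8 already taken and all letters distinct, that pins P to 2, so P=2.
Step 9. [col 5: G + N ≡ M (mod 10)] column 5 reads G+N+carry(1)=M with N=3; with digits 0,1,2,3,4,6,7,8 already taken and all letters distinct, the only value for G is 5. So G=5.
Step 10. [col 5: G + N ≡ M (mod 10)] in column 5 we have G+N≡M with carry-in 1; given G=5, N=3 and digits 0,1,2,3,4,5,6,7,8 already taken and all letters distinct, that pins M to 9. So M=9.

Answer: C=0, D=6, G=5, H=1, L=8, M=9, N=3, O=7, P=2, Y=4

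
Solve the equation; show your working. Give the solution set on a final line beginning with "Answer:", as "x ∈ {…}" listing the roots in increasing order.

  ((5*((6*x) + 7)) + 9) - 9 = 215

Step 1. [((5*((6*x) + 7)) + 9) - 9 = 215] add 9: x sits inside (… - 9), so sub: (5*((6*x) + 7)) + 9 = 224.
Step 2. [(5*((6*x) + 7)) + 9 = 224] 9 comes off first (subtract 9) ⇒ sub: 5*((6*x) + 7) = 215.
Step 3. [5*((6*x) + 7) = 215] 5 out front; divide by 5. So div: (6*x) + 7 = 43.
Step 4. [(6*x) + 7 = 43] 7 comes off first (subtract 7), so sub: 6*x = 36.
Step 5. [6*x = 36] leading coefficient 6: divide by 6. So div: x = 6.

Answer: x ∈ {6}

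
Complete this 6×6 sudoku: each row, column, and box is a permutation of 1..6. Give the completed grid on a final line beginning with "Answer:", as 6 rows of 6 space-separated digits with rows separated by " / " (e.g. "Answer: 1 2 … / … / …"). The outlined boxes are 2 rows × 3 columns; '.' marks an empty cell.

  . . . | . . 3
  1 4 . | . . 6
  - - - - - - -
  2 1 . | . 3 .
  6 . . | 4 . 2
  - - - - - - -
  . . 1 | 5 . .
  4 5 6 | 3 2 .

Step 1. [r2c3∈{2,3,5}] across row 2, 3 lands solely at r2c3. So r2c3=3.
Step 2. [r1c3∈{2,5}] across col 3, 2 lands solely at r1c3 ⇒ r1c3=2.
Step 3. [r1c5∈{1,4,5}] row 1 places 4 nowhere but r1c5, so r1c5=4.
Step 4. [r4c3∈{5}] only 5 remains possible at r4c3, so r4c3=5.
Step 5. [r5c1∈{3}] r5c1 has the single candidate 3 ⇒ r5c1=3.
Step 6. [r5c6∈{4}] r5c6 has the single candidate 4. So r5c6=4.
Step 7. [r5c5∈{6}] only 6 remains possible at r5c5, so r5c5=6.
Step 8. [r3c6∈{5}] r3c6 has the single candidate 5 ⇒ r3c6=5.
Step 9. [r4c5∈{1}] r4c5 has the single candidate 1 ⇒ r4c5=1.
Step 10. [r1c4∈{1}] r1c4 is down to just 1, so r1c4=1.
Step 11. [r1c1∈{5}] r1c1 is down to just 5, so r1c1=5.
Step 12. [r2c4∈{2}] r2c4 is down to just 2 ⇒ r2c4=2.
Step 13. [r5c2∈{2}] only 2 remains possible at r5c2. So r5c2=2.
Step 14. [r3c3∈{4}] r3c3 is down to just 4. So r3c3=4.
Step 15. [r3c4∈{6}] r3c4's peers cover all but 6, so r3c4=6.
Step 16. [r2c5∈{5}] nothing but 5 survives at r2c5, so r2c5=5.
Step 17. [r6c6∈{1}] only 1 remains possible at r6c6 ⇒ r6c6=1.
Step 18. [r1c2∈{6}] r1c2 has the single candidate 6, so r1c2=6.
Step 19. [r4c2∈{3}] r4c2's peers cover all but 3. So r4c2=3.

Answer: 5 6 2 1 4 3 / 1 4 3 2 5 6 / 2 1 4 6 3 5 / 6 3 5 4 1 2 / 3 2 1 5 6 4 / 4 5 6 3 2 1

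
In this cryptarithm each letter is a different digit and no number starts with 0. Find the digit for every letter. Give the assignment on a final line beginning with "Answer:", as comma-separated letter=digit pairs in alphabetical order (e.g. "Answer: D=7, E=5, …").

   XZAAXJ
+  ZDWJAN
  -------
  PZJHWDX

Step 1. [col 1: J + N ≡ X (mod 10)] N=5 is one option consistent with column 1 (J + N ≡ X (mod 10), carry-in 0) — take it, so N=5.
Step 2. [P] adding two 6-digit numbers gives at most 6+1 digits, and here it does — P is that final carry and must be 1, so P=1.
Step 3. [col 1: J + N ≡ X (mod 10)] J=4 is one option consistent with column 1 (J + N ≡ X (mod 10), carry-in 0) — take it. So J=4.
Step 4. [col 1: J + N ≡ X (mod 10)] from column 1 (J=4, N=5, carry-in 0, digits 1,4,5 already taken and all letters distinct): X must equal 9, so X=9.
Step 5. [col 2: X + A ≡ D (mod 10)] D=7 is one option consistent with column 2 (X + A ≡ D (mod 10), carry-in 0) — take it, so D=7.
Step 6. [col 2: X + A ≡ D (mod 10)] column 2 reads X+A+carry(0)=D with X=9, D=7; with digits 1,4,5,7,9 already taken and all letters distinct, the only value for A is 8 ⇒ A=8.
Step 7. [col 3: A + J ≡ W (mod 10)] column 3: given A=8, J=4, carry-in 1, and digits 1,4,5,7,8,9 already taken and all letters distinct, A+J≡W (mod 10) forces W=3. So W=3.
Step 8. [col 4: A + W ≡ H (mod 10)] in column 4 we have A+W≡H with carry-in 1; given A=8, W=3 and digits 1,3,4,5,7,8,9 already taken and all letters distinct, that pins H to 2, so H=2.
Step 9. [col 5: Z + D ≡ J (mod 10)] in column 5 we have Z+D≡J with carry-in 1; given D=7, J=4 and digits 1,2,3,4,5,7,8,9 already taken and all letters distinct, that pins Z to 6 ⇒ Z=6.

Answer: A=8, D=7, H=2, J=4, N=5, P=1, W=3, X=9, Z=6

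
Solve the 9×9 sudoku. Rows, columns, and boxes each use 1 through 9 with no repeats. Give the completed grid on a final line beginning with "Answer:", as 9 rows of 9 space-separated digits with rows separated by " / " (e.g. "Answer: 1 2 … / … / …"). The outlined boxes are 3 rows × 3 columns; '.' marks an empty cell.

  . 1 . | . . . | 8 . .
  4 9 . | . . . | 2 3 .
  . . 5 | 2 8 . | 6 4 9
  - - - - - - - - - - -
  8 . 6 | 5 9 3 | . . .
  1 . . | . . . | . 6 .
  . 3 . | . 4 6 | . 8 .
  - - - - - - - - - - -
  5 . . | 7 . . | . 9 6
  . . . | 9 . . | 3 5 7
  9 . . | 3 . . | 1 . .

Step 1. [r3c2∈{7}] nothing but 7 survives at r3c2. So r3c2=7.
Step 2. [r2c9∈{1,5}] 1 has one home in box 3: r2c9 ⇒ r2c9=1.
Step 3. [r7c7∈{4}] r7c7 is down to just 4. So r7c7=4.
Step 4. [r9c8∈{2}] r9c8's peers cover all but 2 ⇒ r9c8=2.
Step 5. [r1c1∈{2,3,6}] across box 1, 6 lands solely at r1c1, so r1c1=6.
Step 6. [r8c1∈{2}] r8c1 has the single candidate 2, so r8c1=2.
Step 7. [r7c2∈{8}] nothing but 8 survives at r7c2. So r7c2=8.
Step 8. [r8c6∈{1,4,8}] across row 8, 8 lands solely at r8c6 ⇒ r8c6=8.
Step 9. [r1c9∈{5}] r1c9 has the single candidate 5, so r1c9=5.
Step 10. [r9c6∈{4,5}] 4 has one home in box 8: r9c6, so r9c6=4.
Step 11. [r1c3∈{2,3}] r1c3 is the only open cell in row 1 admitting 2 ⇒ r1c3=2.
Step 12. [r6c1∈{7}] nothing but 7 survives at r6c1. So r6c1=7.
Step 13. [r1c8∈{7}] only 7 remains possible at r1c8 ⇒ r1c8=7.
Step 14. [r5c2∈{2,4,5}] across col 2, 5 lands solely at r5c2, so r5c2=5.
Step 15. [r6c9∈{2}] r6c9's peers cover all but 2 ⇒ r6c9=2.
Step 16. [r9c2∈{6}] nothing but 6 survives at r9c2, so r9c2=6.
Step 17. [r2c6∈{5,7}] col 6 places 5 nowhere but r2c6. So r2c6=5.
Step 18. [r5c6∈{2,7}] across col 6, 7 lands solely at r5c6. So r5c6=7.
Step 19. [r7c6∈{1,2}] col 6 places 2 nowhere but r7c6, so r7c6=2.
Step 20. [r8c2∈{4}] only 4 remains possible at r8c2 ⇒ r8c2=4.
Step 21. [r8c5∈{1,6}] 6 has one home in row 8: r8c5, so r8c5=6.
Step 22. [r5c3∈{4,9}] col 3 places 4 nowhere but r5c3, so r5c3=4.
Step 23. [r7c5∈{1}] r7c5 is down to just 1, so r7c5=1.
Step 24. [r6c7∈{5,9}] r6c7 is the only open cell in row 6 admitting 5. So r6c7=5.
Step 25. [r4c7∈{7}] r4c7's peers cover all but 7. So r4c7=7.
Step 26. [r6c4∈{1}] r6c4 has the single candidate 1 ⇒ r6c4=1.
Step 27. [r2c4∈{6}] r2c4 has the single candidate 6, so r2c4=6.
Step 28. [r7c3∈{3}] only 3 remains possible at r7c3, so r7c3=3.
Step 29. [r9c3∈{7}] r9c3's peers cover all but 7 ⇒ r9c3=7.
Step 30. [r1c6∈{9}] r1c6 is down to just 9 ⇒ r1c6=9.
Step 31. [r3c1∈{3}] nothing but 3 survives at r3c1 ⇒ r3c1=3.
Step 32. [r2c5∈{7}] r2c5's peers cover all but 7. So r2c5=7.
Step 33. [r1c5∈{3}] r1c5's peers cover all but 3 ⇒ r1c5=3.
Step 34. [r2c3∈{8}] r2c3 is down to just 8. So r2c3=8.
Step 35. [r3c6∈{1}] nothing but 1 survives at r3c6, so r3c6=1.
Step 36. [r6c3∈{9}] nothing but 9 survives at r6c3, so r6c3=9.
Step 37. [r1c4∈{4}] nothing but 4 survives at r1c4. So r1c4=4.
Step 38. [r5c7∈{9}] only 9 remains possible at r5c7, so r5c7=9.
Step 39. [r5c5∈{2}] only 2 remains possible at r5c5 ⇒ r5c5=2.
Step 40. [r8c3∈{1}] only 1 remains possible at r8c3 ⇒ r8c3=1.
Step 41. [r9c5∈{5}] nothing but 5 survives at r9c5 ⇒ r9c5=5.
Step 42. [r4c8∈{1}] r4c8's peers cover all but 1. So r4c8=1.
Step 43. [r5c4∈{8}] r5c4 is down to just 8. So r5c4=8.
Step 44. [r5c9∈{3}] r5c9 has the single candidate 3. So r5c9=3.
Step 45. [r4c9∈{4}] nothing but 4 survives at r4c9 ⇒ r4c9=4.
Step 46. [r4c2∈{2}] only 2 remains possible at r4c2, so r4c2=2.
Step 47. [r9c9∈{8}] nothing but 8 survives at r9c9, so r9c9=8.

Answer: 6 1 2 4 3 9 8 7 5 / 4 9 8 6 7 5 2 3 1 / 3 7 5 2 8 1 6 4 9 / 8 2 6 5 9 3 7 1 4 / 1 5 4 8 2 7 9 6 3 / 7 3 9 1 4 6 5 8 2 / 5 8 3 7 1 2 4 9 6 / 2 4 1 9 6 8 3 5 7 / 9 6 7 3 5 4 1 2 8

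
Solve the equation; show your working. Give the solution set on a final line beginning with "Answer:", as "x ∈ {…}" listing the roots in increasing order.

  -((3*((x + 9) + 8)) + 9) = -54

Step 1. [-((3*((x + 9) + 8)) + 9) = -54] leading − — multiply by −1 ⇒ neg: (3*((x + 9) + 8)) + 9 = 54.
Step 2. [(3*((x + 9) + 8)) + 9 = 54] 3 divides every term; factor it out. So factor: ((x + 9) + 8) + 3 = 18.
Step 3. [((x + 9) + 8) + 3 = 18] +3 is outermost — subtract 3 both sides ⇒ sub: (x + 9) + 8 = 15.
Step 4. [(x + 9) + 8 = 15] subtract 8: x sits inside (… + 8), so sub: x + 9 = 7.
Step 5. [x + 9 = 7] +9 is outermost — subtract 9 both sides ⇒ sub: x = -2.

Answer: x ∈ {-2}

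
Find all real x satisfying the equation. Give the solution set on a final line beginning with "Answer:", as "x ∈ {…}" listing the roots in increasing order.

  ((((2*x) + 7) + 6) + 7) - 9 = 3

Step 1. [((((2*x) + 7) + 6) + 7) - 9 = 3] 9 comes off first (add 9) ⇒ sub: (((2*x) + 7) + 6) + 7 = 12.
Step 2. [(((2*x) + 7) + 6) + 7 = 12] the outer +7 inverts by subtracting 7. So sub: ((2*x) + 7) + 6 = 5.
Step 3. [((2*x) + 7) + 6 = 5] peel the +6: subtract 6 from each side, so sub: (2*x) + 7 = -1.
Step 4. [(2*x) + 7 = -1] subtract 7: x sits inside (… + 7) ⇒ sub: 2*x = -8.
Step 5. [2*x = -8] LHS = 2·(…); ÷2 both sides. So div: x = -4.

Answer: x ∈ {-4}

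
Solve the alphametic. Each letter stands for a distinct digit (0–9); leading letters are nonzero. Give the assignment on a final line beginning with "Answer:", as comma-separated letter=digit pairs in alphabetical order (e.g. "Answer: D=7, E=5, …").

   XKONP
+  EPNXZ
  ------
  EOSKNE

Step 1. [col 1: P + Z ≡ E (mod 10)] Z=6 is one option consistent with column 1 (P + Z ≡ E (mod 10), carry-in 0) — take it. So Z=6.
Step 2. [col 1: P + Z ≡ E (mod 10)] P=5 is one option consistent with column 1 (P + Z ≡ E (mod 10), carry-in 0) — take it ⇒ P=5.
Step 3. [col 1: P + Z ≡ E (mod 10)] column 1: given P=5, Z=6, carry-in 0, and digits 5,6 already taken and all letters distinct, P+Z≡E (mod 10) forces E=1. So E=1.
Step 4. [col 2: N + X ≡ N (mod 10)] column 2: given nothing yet, carry-in 1, and digits 1,5,6 already taken and all letters distinct, N+X≡N (mod 10) forces X=9 ⇒ X=9.
Step 5. [col 2: N + X ≡ N (mod 10)] N=2 is one option consistent with column 2 (N + X ≡ N (mod 10), carry-in 1) — take it, so N=2.
Step 6. [col 3: O + N ≡ K (mod 10)] column 3 (O + N ≡ K (mod 10), carry-in 1) doesn't pin K yet; pick K=3 and continue ⇒ K=3.
Step 7. [col 3: O + N ≡ K (mod 10)] in column 3 we have O+N≡K with carry-in 1; given N=2, K=3 and digits 1,2,3,5,6,9 already taken and all letters distinct, that pins O to 0, so O=0.
Step 8. [col 4: K + P ≡ S (mod 10)] column 4 reads K+P+carry(0)=S with K=3, P=5; with digits 0,1,2,3,5,6,9 already taken and all letters distinct, the only value for S is 8, so S=8.

Answer: E=1, K=3, N=2, O=0, P=5, S=8, X=9, Z=6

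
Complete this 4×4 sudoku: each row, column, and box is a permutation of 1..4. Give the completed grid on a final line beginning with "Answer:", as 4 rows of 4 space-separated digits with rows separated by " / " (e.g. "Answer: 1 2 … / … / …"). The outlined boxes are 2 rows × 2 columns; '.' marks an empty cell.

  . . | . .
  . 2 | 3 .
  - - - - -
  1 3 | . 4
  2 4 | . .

Step 1. [r2c4∈{1}] r2c4 is down to just 1 ⇒ r2c4=1.
Step 2. [r1c3∈{2,4}] col 3 places 4 nowhere but r1c3, so r1c3=4.
Step 3. [r3c3∈{2}] r3c3 is down to just 2 ⇒ r3c3=2.
Step 4. [r1c4∈{2}] only 2 remains possible at r1c4. So r1c4=2.
Step 5. [r4c4∈{3}] r4c4 has the single candidate 3. So r4c4=3.
Step 6. [r2c1∈{4}] only 4 remains possible at r2c1 ⇒ r2c1=4.
Step 7. [r1c2∈{1}] only 1 remains possible at r1c2, so r1c2=1.
Step 8. [r4c3∈{1}] r4c3 has the single candidate 1 ⇒ r4c3=1.
Step 9. [r1c1∈{3}] r1c1's peers cover all but 3, so r1c1=3.

Answer: 3 1 4 2 / 4 2 3 1 / 1 3 2 4 / 2 4 1 3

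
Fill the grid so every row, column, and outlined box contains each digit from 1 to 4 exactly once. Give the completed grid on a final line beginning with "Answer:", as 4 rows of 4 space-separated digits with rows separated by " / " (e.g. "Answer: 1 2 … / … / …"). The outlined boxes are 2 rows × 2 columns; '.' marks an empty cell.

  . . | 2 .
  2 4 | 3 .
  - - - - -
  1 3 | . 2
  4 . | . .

Step 1. [r2c4∈{1}] nothing but 1 survives at r2c4 ⇒ r2c4=1.
Step 2. [r3c3∈{4}] r3c3 has the single candidate 4. So r3c3=4.
Step 3. [r1c4∈{4}] r1c4 is down to just 4, so r1c4=4.
Step 4. [r4c2∈{2}] r4c2 is down to just 2. So r4c2=2.
Step 5. [r1c2∈{1}] r1c2 is down to just 1 ⇒ r1c2=1.
Step 6. [r4c4∈{3}] r4c4 is down to just 3, so r4c4=3.
Step 7. [r1c1∈{3}] r1c1 has the single candidate 3 ⇒ r1c1=3.
Step 8. [r4c3∈{1}] r4c3 has the single candidate 1, so r4c3=1.

Answer: 3 1 2 4 / 2 4 3 1 / 1 3 4 2 / 4 2 1 3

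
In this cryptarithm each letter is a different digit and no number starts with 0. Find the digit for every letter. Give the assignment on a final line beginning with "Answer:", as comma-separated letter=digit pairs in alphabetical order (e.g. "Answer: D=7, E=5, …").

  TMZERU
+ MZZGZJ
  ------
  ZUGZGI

Step 1. [col 1: U + J ≡ I (mod 10)] column 1 (U + J ≡ I (mod 10), carry-in 0) doesn't pin J yet; pick J=9 and continue. So J=9.
Step 2. [col 1: U + J ≡ I (mod 10)] I=3 is one option consistent with column 1 (U + J ≡ I (mod 10), carry-in 0) — take it, so I=3.
Step 3. [col 1: U + J ≡ I (mod 10)] column 1 reads U+J+carry(0)=I with J=9, I=3; with digits 3,9 already taken and all letters distinct, the only value for U is 4, so U=4.
Step 4. [col 2: R + Z ≡ G (mod 10)] no forcing yet in column 2 (carry-in 1); Z=8 is free and consistent — try it ⇒ Z=8.
Step 5. [col 2: R + Z ≡ G (mod 10)] no forcing yet in column 2 (carry-in 1); G=6 is free and consistent — try it ⇒ G=6.
Step 6. [col 2: R + Z ≡ G (mod 10)] in column 2 we have R+Z≡G with carry-in 1; given Z=8, G=6 and digits 3,4,6,8,9 already taken and all letters distinct, that pins R to 7 ⇒ R=7.
Step 7. [col 3: E + G ≡ Z (mod 10)] column 3: given G=6, Z=8, carry-in 1, and digits 3,4,6,7,8,9 already taken and all letters distinct, E+G≡Z (mod 10) forces E=1 ⇒ E=1.
Step 8. [col 5: M + Z ≡ U (mod 10)] column 5: given Z=8, U=4, carry-in 1, and digits 1,3,4,6,7,8,9 already taken and all letters distinct, M+Z≡U (mod 10) forces M=5 ⇒ M=5.
Step 9. [col 6: T + M ≡ Z (mod 10)] column 6 reads T+M+carry(1)=Z with M=5, Z=8; with digits 1,3,4,5,6,7,8,9 already taken and all letters distinct, the only value for T is 2. So T=2.

Answer: E=1, G=6, I=3, J=9, M=5, R=7, T=2, U=4, Z=8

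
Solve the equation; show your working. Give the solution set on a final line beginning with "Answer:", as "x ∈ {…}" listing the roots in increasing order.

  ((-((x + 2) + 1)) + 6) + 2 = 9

Step 1. [((-((x + 2) + 1)) + 6) + 2 = 9] 2 comes off first (subtract 2). So sub: (-((x + 2) + 1)) + 6 = 7.
Step 2. [(-((x + 2) + 1)) + 6 = 7] 6 comes off first (subtract 6). So sub: -((x + 2) + 1) = 1.
Step 3. [-((x + 2) + 1) = 1] LHS negated; negate both sides ⇒ neg: (x + 2) + 1 = -1.
Step 4. [(x + 2) + 1 = -1] subtract 1: x sits inside (… + 1), so sub: x + 2 = -2.
Step 5. [x + 2 = -2] 2 comes off first (subtract 2). So sub: x = -4.

Answer: x ∈ {-4}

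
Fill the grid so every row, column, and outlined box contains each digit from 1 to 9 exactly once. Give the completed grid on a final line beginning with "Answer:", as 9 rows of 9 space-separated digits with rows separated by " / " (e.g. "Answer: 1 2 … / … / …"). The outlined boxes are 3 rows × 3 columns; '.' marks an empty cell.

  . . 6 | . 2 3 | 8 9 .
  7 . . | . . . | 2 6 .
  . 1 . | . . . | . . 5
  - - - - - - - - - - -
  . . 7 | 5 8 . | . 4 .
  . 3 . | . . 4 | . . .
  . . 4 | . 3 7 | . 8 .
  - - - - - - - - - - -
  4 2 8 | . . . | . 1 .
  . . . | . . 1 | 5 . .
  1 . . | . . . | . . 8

Step 1. [r8c4∈{2,3,4,6,7,8,9}] r8c4 is the only open cell in row 8 admitting 8 ⇒ r8c4=8.
Step 2. [r5c3∈{1,2,5,9}] r5c3 is the only open cell in col 3 admitting 1, so r5c3=1.
Step 3. [r6c4∈{1,2,6,9}] box 5 places 1 nowhere but r6c4. So r6c4=1.
Step 4. [r2c2∈{4,5,8,9}] in col 2, 8 fits only at r2c2 ⇒ r2c2=8.
Step 5. [r1c9∈{1,4,7}] row 1 places 1 nowhere but r1c9. So r1c9=1.
Step 6. [r1c4∈{4,7}] in row 1, 7 fits only at r1c4, so r1c4=7.
Step 7. [r1c1∈{5}] only 5 remains possible at r1c1. So r1c1=5.
Step 8. [r9c3∈{3,5,9}] col 3 places 5 nowhere but r9c3 ⇒ r9c3=5.
Step 9. [r4c7∈{1,3,6,9}] 1 has one home in row 4: r4c7 ⇒ r4c7=1.
Step 10. [r4c9∈{2,3,6,9}] in row 4, 3 fits only at r4c9 ⇒ r4c9=3.
Step 11. [r2c9∈{4}] only 4 remains possible at r2c9 ⇒ r2c9=4.
Step 12. [r2c4∈{9}] nothing but 9 survives at r2c4 ⇒ r2c4=9.
Step 13. [r9c7∈{3,4,6,7,9}] r9c7 is the only open cell in col 7 admitting 4 ⇒ r9c7=4.
Step 14. [r8c5∈{4,6,7,9}] r8c5 is the only open cell in row 8 admitting 4, so r8c5=4.
Step 15. [r3c5∈{6}] nothing but 6 survives at r3c5 ⇒ r3c5=6.
Step 16. [r5c5∈{9}] nothing but 9 survives at r5c5. So r5c5=9.
Step 17. [r9c5∈{7}] only 7 remains possible at r9c5 ⇒ r9c5=7.
Step 18. [r8c2∈{6,7,9}] 7 has one home in col 2: r8c2, so r8c2=7.
Step 19. [r3c3∈{2,3,9}] across col 3, 2 lands solely at r3c3, so r3c3=2.
Step 20. [r3c1∈{3,9}] in row 3, 9 fits only at r3c1, so r3c1=9.
Step 21. [r8c3∈{3,9}] col 3 places 9 nowhere but r8c3. So r8c3=9.
Step 22. [r9c2∈{6}] r9c2 has the single candidate 6 ⇒ r9c2=6.
Step 23. [r8c9∈{2,6}] r8c9 is the only open cell in row 8 admitting 6, so r8c9=6.
Step 24. [r8c8∈{2,3}] 2 has one home in row 8: r8c8 ⇒ r8c8=2.
Step 25. [r9c8∈{3}] r9c8's peers cover all but 3 ⇒ r9c8=3.
Step 26. [r2c6∈{5}] only 5 remains possible at r2c6, so r2c6=5.
Step 27. [r3c8∈{7}] nothing but 7 survives at r3c8. So r3c8=7.
Step 28. [r9c4∈{2}] nothing but 2 survives at r9c4 ⇒ r9c4=2.
Step 29. [r5c4∈{6}] r5c4 is down to just 6. So r5c4=6.
Step 30. [r5c7∈{7}] r5c7 is down to just 7 ⇒ r5c7=7.
Step 31. [r7c7∈{9}] nothing but 9 survives at r7c7, so r7c7=9.
Step 32. [r4c1∈{2,6}] across row 4, 6 lands solely at r4c1 ⇒ r4c1=6.
Step 33. [r5c9∈{2}] r5c9 is down to just 2 ⇒ r5c9=2.
Step 34. [r4c2∈{9}] r4c2's peers cover all but 9. So r4c2=9.
Step 35. [r8c1∈{3}] r8c1 is down to just 3, so r8c1=3.
Step 36. [r3c4∈{4}] r3c4 is down to just 4, so r3c4=4.
Step 37. [r3c6∈{8}] nothing but 8 survives at r3c6. So r3c6=8.
Step 38. [r6c1∈{2}] r6c1's peers cover all but 2 ⇒ r6c1=2.
Step 39. [r5c1∈{8}] r5c1 is down to just 8. So r5c1=8.
Step 40. [r3c7∈{3}] r3c7 is down to just 3. So r3c7=3.
Step 41. [r4c6∈{2}] r4c6 is down to just 2, so r4c6=2.
Step 42. [r5c8∈{5}] r5c8's peers cover all but 5 ⇒ r5c8=5.
Step 43. [r9c6∈{9}] r9c6's peers cover all but 9 ⇒ r9c6=9.
Step 44. [r7c9∈{7}] only 7 remains possible at r7c9 ⇒ r7c9=7.
Step 45. [r2c5∈{1}] nothing but 1 survives at r2c5 ⇒ r2c5=1.
Step 46. [r6c9∈{9}] only 9 remains possible at r6c9, so r6c9=9.
Step 47. [r7c6∈{6}] only 6 remains possible at r7c6. So r7c6=6.
Step 48. [r1c2∈{4}] nothing but 4 survives at r1c2, so r1c2=4.
Step 49. [r6c7∈{6}] r6c7 is down to just 6, so r6c7=6.
Step 50. [r7c4∈{3}] nothing but 3 survives at r7c4. So r7c4=3.
Step 51. [r2c3∈{3}] r2c3 is down to just 3, so r2c3=3.
Step 52. [r6c2∈{5}] r6c2's peers cover all but 5. So r6c2=5.
Step 53. [r7c5∈{5}] only 5 remains possible at r7c5, so r7c5=5.

Answer: 5 4 6 7 2 3 8 9 1 / 7 8 3 9 1 5 2 6 4 / 9 1 2 4 6 8 3 7 5 / 6 9 7 5 8 2 1 4 3 / 8 3 1 6 9 4 7 5 2 / 2 5 4 1 3 7 6 8 9 / 4 2 8 3 5 6 9 1 7 / 3 7 9 8 4 1 5 2 6 / 1 6 5 2 7 9 4 3 8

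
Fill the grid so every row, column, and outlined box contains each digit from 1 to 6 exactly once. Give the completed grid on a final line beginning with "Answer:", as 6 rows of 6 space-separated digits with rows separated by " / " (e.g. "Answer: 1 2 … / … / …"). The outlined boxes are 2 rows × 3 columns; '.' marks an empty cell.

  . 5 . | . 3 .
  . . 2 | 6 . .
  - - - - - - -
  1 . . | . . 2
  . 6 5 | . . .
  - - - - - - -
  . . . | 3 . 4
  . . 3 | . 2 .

Step 1. [r1c6∈{1}] r1c6 has the single candidate 1, so r1c6=1.
Step 2. [r3c3∈{4}] nothing but 4 survives at r3c3, so r3c3=4.
Step 3. [r5c3∈{1,6}] r5c3 is the only open cell in col 3 admitting 1, so r5c3=1.
Step 4. [r6c6∈{5,6}] col 6 places 6 nowhere but r6c6. So r6c6=6.
Step 5. [r5c5∈{5}] r5c5 has the single candidate 5 ⇒ r5c5=5.
Step 6. [r2c5∈{4}] r2c5 has the single candidate 4, so r2c5=4.
Step 7. [r4c1∈{2,3}] row 4 places 2 nowhere but r4c1. So r4c1=2.
Step 8. [r1c1∈{4,6}] in row 1, 4 fits only at r1c1. So r1c1=4.
Step 9. [r4c4∈{1,4}] row 4 places 4 nowhere but r4c4 ⇒ r4c4=4.
Step 10. [r3c2∈{3}] nothing but 3 survives at r3c2. So r3c2=3.
Step 11. [r4c6∈{3}] r4c6's peers cover all but 3, so r4c6=3.
Step 12. [r5c1∈{6}] nothing but 6 survives at r5c1. So r5c1=6.
Step 13. [r6c1∈{5}] only 5 remains possible at r6c1. So r6c1=5.
Step 14. [r3c4∈{5}] r3c4 has the single candidate 5. So r3c4=5.
Step 15. [r6c2∈{4}] r6c2's peers cover all but 4, so r6c2=4.
Step 16. [r1c4∈{2}] nothing but 2 survives at r1c4. So r1c4=2.
Step 17. [r2c6∈{5}] only 5 remains possible at r2c6 ⇒ r2c6=5.
Step 18. [r1c3∈{6}] r1c3 has the single candidate 6 ⇒ r1c3=6.
Step 19. [r4c5∈{1}] nothing but 1 survives at r4c5 ⇒ r4c5=1.
Step 20. [r2c2∈{1}] nothing but 1 survives at r2c2. So r2c2=1.
Step 21. [r2c1∈{3}] r2c1 has the single candidate 3 ⇒ r2c1=3.
Step 22. [r5c2∈{2}] r5c2 has the single candidate 2 ⇒ r5c2=2.
Step 23. [r3c5∈{6}] r3c5's peers cover all but 6 ⇒ r3c5=6.
Step 24. [r6c4∈{1}] r6c4 has the single candidate 1 ⇒ r6c4=1.

Answer: 4 5 6 2 3 1 / 3 1 2 6 4 5 / 1 3 4 5 6 2 / 2 6 5 4 1 3 / 6 2 1 3 5 4 / 5 4 3 1 2 6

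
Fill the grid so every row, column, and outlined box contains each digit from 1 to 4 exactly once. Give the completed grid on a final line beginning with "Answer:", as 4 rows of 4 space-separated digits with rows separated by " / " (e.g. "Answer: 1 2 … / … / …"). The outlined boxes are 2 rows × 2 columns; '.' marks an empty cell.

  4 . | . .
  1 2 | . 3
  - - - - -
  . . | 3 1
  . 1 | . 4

Step 1. [r4c3∈{2}] nothing but 2 survives at r4c3. So r4c3=2.
Step 2. [r4c1∈{3}] r4c1's peers cover all but 3 ⇒ r4c1=3.
Step 3. [r1c4∈{2}] r1c4 has the single candidate 2, so r1c4=2.
Step 4. [r2c3∈{4}] r2c3 has the single candidate 4 ⇒ r2c3=4.
Step 5. [r3c2∈{4}] nothing but 4 survives at r3c2, so r3c2=4.
Step 6. [r1c3∈{1}] r1c3's peers cover all but 1. So r1c3=1.
Step 7. [r1c2∈{3}] r1c2 is down to just 3 ⇒ r1c2=3.
Step 8. [r3c1∈{2}] r3c1's peers cover all but 2, so r3c1=2.

Answer: 4 3 1 2 / 1 2 4 3 / 2 4 3 1 / 3 1 2 4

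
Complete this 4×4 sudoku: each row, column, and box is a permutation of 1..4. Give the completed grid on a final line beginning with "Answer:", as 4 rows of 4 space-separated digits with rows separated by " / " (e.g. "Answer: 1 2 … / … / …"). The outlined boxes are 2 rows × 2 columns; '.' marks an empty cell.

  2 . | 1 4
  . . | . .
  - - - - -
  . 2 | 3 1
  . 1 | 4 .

Step 1. [r2c4∈{2,3}] 3 has one home in col 4: r2c4. So r2c4=3.
Step 2. [r2c1∈{1,4}] 1 has one home in row 2: r2c1, so r2c1=1.
Step 3. [r4c4∈{2}] r4c4 has the single candidate 2, so r4c4=2.
Step 4. [r2c2∈{4}] r2c2's peers cover all but 4 ⇒ r2c2=4.
Step 5. [r2c3∈{2}] only 2 remains possible at r2c3 ⇒ r2c3=2.
Step 6. [r3c1∈{4}] r3c1's peers cover all but 4, so r3c1=4.
Step 7. [r1c2∈{3}] r1c2 has the single candidate 3. So r1c2=3.
Step 8. [r4c1∈{3}] r4c1 has the single candidate 3 ⇒ r4c1=3.

Answer: 2 3 1 4 / 1 4 2 3 / 4 2 3 1 / 3 1 4 2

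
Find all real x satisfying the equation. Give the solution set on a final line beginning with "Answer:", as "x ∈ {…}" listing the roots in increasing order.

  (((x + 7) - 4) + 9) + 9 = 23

Step 1. [(((x + 7) - 4) + 9) + 9 = 23] subtract 9: x sits inside (… + 9) ⇒ sub: ((x + 7) - 4) + 9 = 14.
Step 2. [((x + 7) - 4) + 9 = 14] peel the +9: subtract 9 from each side. So sub: (x + 7) - 4 = 5.
Step 3. [(x + 7) - 4 = 5] add 4: x sits inside (… - 4). So sub: x + 7 = 9.
Step 4. [x + 7 = 9] +7 is outermost — subtract 7 both sides, so sub: x = 2.

Answer: x ∈ {2}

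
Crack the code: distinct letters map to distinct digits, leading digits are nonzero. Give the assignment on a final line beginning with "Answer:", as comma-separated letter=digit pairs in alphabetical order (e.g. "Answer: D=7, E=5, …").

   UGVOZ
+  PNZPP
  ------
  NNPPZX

Step 1. [col 1: Z + P ≡ X (mod 10)] column 1 (Z + P ≡ X (mod 10), carry-in 0) doesn't pin Z yet; pick Z=7 and continue, so Z=7.
Step 2. [col 1: Z + P ≡ X (mod 10)] several values work for X in column 1 (Z + P ≡ X (mod 10), carry-in 0); try X=3, so X=3.
Step 3. [N] adding two 5-digit numbers gives at most 5+1 digits, and here it does — N is that final carry and must be 1 ⇒ N=1.
Step 4. [col 1: Z + P ≡ X (mod 10)] from column 1 (Z=7, X=3, carry-in 0, digits 1,3,7 already taken and all letters distinct): P must equal 6 ⇒ P=6.
Step 5. [col 2: O + P ≡ Z (mod 10)] from column 2 (P=6, Z=7, carry-in 1, digits 1,3,6,7 already taken and all letters distinct): O must equal 0, so O=0.
Step 6. [col 3: V + Z ≡ P (mod 10)] in column 3 we have V+Z≡P with carry-in 0; given Z=7, P=6 and digits 0,1,3,6,7 already taken and all letters distinct, that pins V to 9 ⇒ V=9.
Step 7. [col 4: G + N ≡ P (mod 10)] column 4: given N=1, P=6, carry-in 1, and digits 0,1,3,6,7,9 already taken and all letters distinct, G+N≡P (mod 10) forces G=4 ⇒ G=4.
Step 8. [col 5: U + P ≡ N (mod 10)] from column 5 (P=6, N=1, carry-in 0, digits 0,1,3,4,6,7,9 already taken and all letters distinct): U must equal 5 ⇒ U=5.

Answer: G=4, N=1, O=0, P=6, U=5, V=9, X=3, Z=7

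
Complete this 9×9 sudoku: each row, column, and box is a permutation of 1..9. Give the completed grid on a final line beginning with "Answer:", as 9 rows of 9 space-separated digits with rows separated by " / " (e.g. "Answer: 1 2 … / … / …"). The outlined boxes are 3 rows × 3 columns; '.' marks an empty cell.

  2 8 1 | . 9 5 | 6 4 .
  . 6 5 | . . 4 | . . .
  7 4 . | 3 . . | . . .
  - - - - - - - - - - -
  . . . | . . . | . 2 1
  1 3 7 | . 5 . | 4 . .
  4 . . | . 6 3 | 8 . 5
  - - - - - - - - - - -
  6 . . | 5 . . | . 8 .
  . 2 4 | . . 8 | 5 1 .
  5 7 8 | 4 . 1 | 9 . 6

Step 1. [r6c2∈{9}] r6c2's peers cover all but 9. So r6c2=9.
Step 2. [r1c9∈{3,7}] 3 has one home in row 1: r1c9. So r1c9=3.
Step 3. [r5c9∈{9}] r5c9 has the single candidate 9, so r5c9=9.
Step 4. [r1c4∈{7}] nothing but 7 survives at r1c4. So r1c4=7.
Step 5. [r9c5∈{2,3}] in row 9, 2 fits only at r9c5, so r9c5=2.
Step 6. [r7c3∈{3,9}] across col 3, 3 lands solely at r7c3 ⇒ r7c3=3.
Step 7. [r7c5∈{7}] r7c5's peers cover all but 7. So r7c5=7.
Step 8. [r5c4∈{2,8}] r5c4 is the only open cell in row 5 admitting 8. So r5c4=8.
Step 9. [r7c7∈{2}] only 2 remains possible at r7c7. So r7c7=2.
Step 10. [r3c7∈{1}] r3c7 has the single candidate 1 ⇒ r3c7=1.
Step 11. [r2c7∈{7}] r2c7 is down to just 7, so r2c7=7.
Step 12. [r4c4∈{9}] only 9 remains possible at r4c4. So r4c4=9.
Step 13. [r2c8∈{9}] r2c8 has the single candidate 9, so r2c8=9.
Step 14. [r6c4∈{1,2}] row 6 places 1 nowhere but r6c4. So r6c4=1.
Step 15. [r2c4∈{2}] r2c4's peers cover all but 2. So r2c4=2.
Step 16. [r3c5∈{8}] only 8 remains possible at r3c5, so r3c5=8.
Step 17. [r8c5∈{3}] r8c5's peers cover all but 3. So r8c5=3.
Step 18. [r3c6∈{6}] r3c6's peers cover all but 6, so r3c6=6.
Step 19. [r7c9∈{4}] r7c9's peers cover all but 4. So r7c9=4.
Step 20. [r4c5∈{4}] r4c5 is down to just 4 ⇒ r4c5=4.
Step 21. [r4c7∈{3}] r4c7 has the single candidate 3, so r4c7=3.
Step 22. [r4c2∈{5}] only 5 remains possible at r4c2, so r4c2=5.
Step 23. [r7c2∈{1}] r7c2 has the single candidate 1. So r7c2=1.
Step 24. [r3c3∈{9}] nothing but 9 survives at r3c3. So r3c3=9.
Step 25. [r6c8∈{7}] only 7 remains possible at r6c8. So r6c8=7.
Step 26. [r8c1∈{9}] nothing but 9 survives at r8c1 ⇒ r8c1=9.
Step 27. [r8c9∈{7}] nothing but 7 survives at r8c9 ⇒ r8c9=7.
Step 28. [r2c5∈{1}] r2c5 has the single candidate 1 ⇒ r2c5=1.
Step 29. [r2c9∈{8}] nothing but 8 survives at r2c9 ⇒ r2c9=8.
Step 30. [r4c6∈{7}] r4c6's peers cover all but 7 ⇒ r4c6=7.
Step 31. [r9c8∈{3}] r9c8 has the single candidate 3, so r9c8=3.
Step 32. [r3c8∈{5}] r3c8 has the single candidate 5. So r3c8=5.
Step 33. [r2c1∈{3}] r2c1's peers cover all but 3, so r2c1=3.
Step 34. [r7c6∈{9}] nothing but 9 survives at r7c6, so r7c6=9.
Step 35. [r8c4∈{6}] r8c4 is down to just 6 ⇒ r8c4=6.
Step 36. [r6c3∈{2}] only 2 remains possible at r6c3, so r6c3=2.
Step 37. [r4c3∈{6}] only 6 remains possible at r4c3. So r4c3=6.
Step 38. [r5c8∈{6}] only 6 remains possible at r5c8, so r5c8=6.
Step 39. [r5c6∈{2}] r5c6 is down to just 2. So r5c6=2.
Step 40. [r3c9∈{2}] nothing but 2 survives at r3c9 ⇒ r3c9=2.
Step 41. [r4c1∈{8}] r4c1's peers cover all but 8, so r4c1=8.

Answer: 2 8 1 7 9 5 6 4 3 / 3 6 5 2 1 4 7 9 8 / 7 4 9 3 8 6 1 5 2 / 8 5 6 9 4 7 3 2 1 / 1 3 7 8 5 2 4 6 9 / 4 9 2 1 6 3 8 7 5 / 6 1 3 5 7 9 2 8 4 / 9 2 4 6 3 8 5 1 7 / 5 7 8 4 2 1 9 3 6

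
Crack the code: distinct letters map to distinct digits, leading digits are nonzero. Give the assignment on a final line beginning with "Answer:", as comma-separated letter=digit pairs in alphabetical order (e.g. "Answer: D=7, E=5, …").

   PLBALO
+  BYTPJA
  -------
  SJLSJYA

Step 1. [S] S is the leading digit of a 7-digit sum of two 6-digit numbers; the final carry is exactly 1, so S=1.
Step 2. [col 1: O + A ≡ A (mod 10)] column 1: given nothing yet, carry-in 0, and digits 1 already taken and all letters distinct, O+A≡A (mod 10) forces O=0 ⇒ O=0.
Step 3. [col 1: O + A ≡ A (mod 10)] several values work for A in column 1 (O + A ≡ A (mod 10), carry-in 0); try A=8, so A=8.
Step 4. [col 2: L + J ≡ Y (mod 10)] several values work for Y in column 2 (L + J ≡ Y (mod 10), carry-in 0); try Y=9 ⇒ Y=9.
Step 5. [col 2: L + J ≡ Y (mod 10)] column 2 (L + J ≡ Y (mod 10), carry-in 0) doesn't pin L yet; pick L=5 and continue, so L=5.
Step 6. [col 2: L + J ≡ Y (mod 10)] column 2: given L=5, Y=9, carry-in 0, and digits 0,1,5,8,9 already taken and all letters distinct, L+J≡Y (mod 10) forces J=4 ⇒ J=4.
Step 7. [col 3: A + P ≡ J (mod 10)] in column 3 we have A+P≡J with carry-in 0; given A=8, J=4 and digits 0,1,4,5,8,9 already taken and all letters distinct, that pins P to 6. So P=6.
Step 8. [col 4: B + T ≡ S (mod 10)] column 4 (B + T ≡ S (mod 10), carry-in 1) doesn't pin B yet; pick B=7 and continue, so B=7.
Step 9. [col 4: B + T ≡ S (mod 10)] in column 4 we have B+T≡S with carry-in 1; given B=7, S=1 and digits 0,1,4,5,6,7,8,9 already taken and all letters distinct, that pins T to 3. So T=3.

Answer: A=8, B=7, J=4, L=5, O=0, P=6, S=1, T=3, Y=9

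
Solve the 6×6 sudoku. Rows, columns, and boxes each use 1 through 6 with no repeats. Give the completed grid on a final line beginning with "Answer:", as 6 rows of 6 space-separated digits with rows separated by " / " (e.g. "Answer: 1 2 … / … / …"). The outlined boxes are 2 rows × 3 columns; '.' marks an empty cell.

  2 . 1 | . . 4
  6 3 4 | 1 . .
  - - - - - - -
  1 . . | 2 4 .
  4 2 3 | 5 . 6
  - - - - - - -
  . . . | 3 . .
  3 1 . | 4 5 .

Step 1. [r5c5∈{1,2,6}] across box 6, 6 lands solely at r5c5, so r5c5=6.
Step 2. [r6c6∈{2}] nothing but 2 survives at r6c6. So r6c6=2.
Step 3. [r1c2∈{5}] r1c2 has the single candidate 5 ⇒ r1c2=5.
Step 4. [r3c3∈{5,6}] across row 3, 5 lands solely at r3c3, so r3c3=5.
Step 5. [r2c6∈{5}] only 5 remains possible at r2c6 ⇒ r2c6=5.
Step 6. [r5c6∈{1}] nothing but 1 survives at r5c6 ⇒ r5c6=1.
Step 7. [r1c4∈{6}] r1c4 has the single candidate 6 ⇒ r1c4=6.
Step 8. [r6c3∈{6}] nothing but 6 survives at r6c3 ⇒ r6c3=6.
Step 9. [r5c3∈{2}] only 2 remains possible at r5c3, so r5c3=2.
Step 10. [r4c5∈{1}] only 1 remains possible at r4c5. So r4c5=1.
Step 11. [r5c2∈{4}] nothing but 4 survives at r5c2. So r5c2=4.
Step 12. [r3c2∈{6}] nothing but 6 survives at r3c2, so r3c2=6.
Step 13. [r1c5∈{3}] only 3 remains possible at r1c5. So r1c5=3.
Step 14. [r5c1∈{5}] only 5 remains possible at r5c1. So r5c1=5.
Step 15. [r2c5∈{2}] only 2 remains possible at r2c5, so r2c5=2.
Step 16. [r3c6∈{3}] r3c6's peers cover all but 3 ⇒ r3c6=3.

Answer: 2 5 1 6 3 4 / 6 3 4 1 2 5 / 1 6 5 2 4 3 / 4 2 3 5 1 6 / 5 4 2 3 6 1 / 3 1 6 4 5 2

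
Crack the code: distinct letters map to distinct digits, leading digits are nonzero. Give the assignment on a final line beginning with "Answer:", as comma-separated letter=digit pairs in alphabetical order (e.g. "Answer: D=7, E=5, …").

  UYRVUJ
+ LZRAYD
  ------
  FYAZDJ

Step 1. [col 1: J + D ≡ J (mod 10)] column 1 reads J+D+carry(0)=J with nothing yet; with all letters distinct, none taken yet, the only value for D is 0, so D=0.
Step 2. [col 1: J + D ≡ J (mod 10)] several values work for J in column 1 (J + D ≡ J (mod 10), carry-in 0); try J=4. So J=4.
Step 3. [col 2: U + Y ≡ D (mod 10)] no forcing yet in column 2 (carry-in 0); Y=7 is free and consistent — try it ⇒ Y=7.
Step 4. [col 2: U + Y ≡ D (mod 10)] in column 2 we have U+Y≡D with carry-in 0; given Y=7, D=0 and digits 0,4,7 already taken and all letters distinct, that pins U to 3 ⇒ U=3.
Step 5. [col 3: V + A ≡ Z (mod 10)] no forcing yet in column 3 (carry-in 1); Z=9 is free and consistent — try it. So Z=9.
Step 6. [col 3: V + A ≡ Z (mod 10)] column 3 (V + A ≡ Z (mod 10), carry-in 1) doesn't pin V yet; pick V=2 and continue, so V=2.
Step 7. [col 3: V + A ≡ Z (mod 10)] column 3 reads V+A+carry(1)=Z with V=2, Z=9; with digits 0,2,3,4,7,9 already taken and all letters distinct, the only value for A is 6, so A=6.
Step 8. [col 4: R + R ≡ A (mod 10)] column 4: given A=6, carry-in 0, and digits 0,2,3,4,6,7,9 already taken and all letters distinct, R+R≡A (mod 10) forces R=8. So R=8.
Step 9. [col 6: U + L ≡ F (mod 10)] column 6: given U=3, carry-in 1, and digits 0,2,3,4,6,7,8,9 already taken and all letters distinct, U+L≡F (mod 10) forces L=1. So L=1.
Step 10. [col 6: U + L ≡ F (mod 10)] column 6 reads U+L+carry(1)=F with U=3, L=1; with digits 0,1,2,3,4,6,7,8,9 already taken and all letters distinct, the only value for F is 5. So F=5.

Answer: A=6, D=0, F=5, J=4, L=1, R=8, U=3, V=2, Y=7, Z=9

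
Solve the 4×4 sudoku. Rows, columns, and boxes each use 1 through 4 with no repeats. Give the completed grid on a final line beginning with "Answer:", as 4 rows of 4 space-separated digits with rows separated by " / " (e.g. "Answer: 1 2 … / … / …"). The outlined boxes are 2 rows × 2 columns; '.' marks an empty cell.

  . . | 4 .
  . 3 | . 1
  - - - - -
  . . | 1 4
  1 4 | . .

Step 1. [r1c1∈{2}] nothing but 2 survives at r1c1, so r1c1=2.
Step 2. [r4c3∈{2,3}] r4c3 is the only open cell in col 3 admitting 3. So r4c3=3.
Step 3. [r1c2∈{1}] r1c2's peers cover all but 1, so r1c2=1.
Step 4. [r3c2∈{2}] r3c2 is down to just 2, so r3c2=2.
Step 5. [r2c1∈{4}] r2c1 is down to just 4, so r2c1=4.
Step 6. [r2c3∈{2}] r2c3 is down to just 2, so r2c3=2.
Step 7. [r1c4∈{3}] r1c4's peers cover all but 3, so r1c4=3.
Step 8. [r3c1∈{3}] only 3 remains possible at r3c1. So r3c1=3.
Step 9. [r4c4∈{2}] only 2 remains possible at r4c4. So r4c4=2.

Answer: 2 1 4 3 / 4 3 2 1 / 3 2 1 4 / 1 4 3 2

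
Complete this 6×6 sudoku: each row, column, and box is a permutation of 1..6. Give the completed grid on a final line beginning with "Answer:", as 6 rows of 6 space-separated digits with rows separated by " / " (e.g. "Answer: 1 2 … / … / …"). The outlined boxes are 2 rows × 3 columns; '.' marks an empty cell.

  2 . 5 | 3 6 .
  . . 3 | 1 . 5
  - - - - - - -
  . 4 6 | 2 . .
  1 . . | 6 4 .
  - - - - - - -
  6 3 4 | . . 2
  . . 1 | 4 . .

Step 1. [r3c5∈{1,3,5}] box 4 places 5 nowhere but r3c5 ⇒ r3c5=5.
Step 2. [r4c2∈{2,5}] across row 4, 5 lands solely at r4c2. So r4c2=5.
Step 3. [r4c6∈{3}] r4c6's peers cover all but 3, so r4c6=3.
Step 4. [r3c1∈{3}] r3c1's peers cover all but 3. So r3c1=3.
Step 5. [r5c4∈{5}] nothing but 5 survives at r5c4 ⇒ r5c4=5.
Step 6. [r1c2∈{1}] only 1 remains possible at r1c2 ⇒ r1c2=1.
Step 7. [r2c2∈{6}] r2c2 has the single candidate 6 ⇒ r2c2=6.
Step 8. [r6c6∈{6}] r6c6 has the single candidate 6. So r6c6=6.
Step 9. [r2c5∈{2}] r2c5 has the single candidate 2 ⇒ r2c5=2.
Step 10. [r5c5∈{1}] nothing but 1 survives at r5c5 ⇒ r5c5=1.
Step 11. [r6c2∈{2}] r6c2 is down to just 2 ⇒ r6c2=2.
Step 12. [r2c1∈{4}] r2c1 is down to just 4, so r2c1=4.
Step 13. [r3c6∈{1}] r3c6's peers cover all but 1. So r3c6=1.
Step 14. [r1c6∈{4}] r1c6 is down to just 4. So r1c6=4.
Step 15. [r6c1∈{5}] r6c1 is down to just 5 ⇒ r6c1=5.
Step 16. [r4c3∈{2}] nothing but 2 survives at r4c3, so r4c3=2.
Step 17. [r6c5∈{3}] only 3 remains possible at r6c5. So r6c5=3.

Answer: 2 1 5 3 6 4 / 4 6 3 1 2 5 / 3 4 6 2 5 1 / 1 5 2 6 4 3 / 6 3 4 5 1 2 / 5 2 1 4 3 6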